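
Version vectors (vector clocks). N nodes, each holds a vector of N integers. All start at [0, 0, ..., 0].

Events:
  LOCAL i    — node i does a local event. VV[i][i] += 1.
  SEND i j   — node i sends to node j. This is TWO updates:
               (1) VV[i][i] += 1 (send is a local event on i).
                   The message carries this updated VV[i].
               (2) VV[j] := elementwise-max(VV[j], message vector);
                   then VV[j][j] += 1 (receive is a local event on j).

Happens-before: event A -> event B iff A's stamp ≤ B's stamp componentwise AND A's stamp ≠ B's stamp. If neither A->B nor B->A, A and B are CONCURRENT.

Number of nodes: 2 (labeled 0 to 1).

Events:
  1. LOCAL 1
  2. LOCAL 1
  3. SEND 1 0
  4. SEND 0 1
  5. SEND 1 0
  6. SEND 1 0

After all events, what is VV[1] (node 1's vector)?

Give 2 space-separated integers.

Answer: 2 6

Derivation:
Initial: VV[0]=[0, 0]
Initial: VV[1]=[0, 0]
Event 1: LOCAL 1: VV[1][1]++ -> VV[1]=[0, 1]
Event 2: LOCAL 1: VV[1][1]++ -> VV[1]=[0, 2]
Event 3: SEND 1->0: VV[1][1]++ -> VV[1]=[0, 3], msg_vec=[0, 3]; VV[0]=max(VV[0],msg_vec) then VV[0][0]++ -> VV[0]=[1, 3]
Event 4: SEND 0->1: VV[0][0]++ -> VV[0]=[2, 3], msg_vec=[2, 3]; VV[1]=max(VV[1],msg_vec) then VV[1][1]++ -> VV[1]=[2, 4]
Event 5: SEND 1->0: VV[1][1]++ -> VV[1]=[2, 5], msg_vec=[2, 5]; VV[0]=max(VV[0],msg_vec) then VV[0][0]++ -> VV[0]=[3, 5]
Event 6: SEND 1->0: VV[1][1]++ -> VV[1]=[2, 6], msg_vec=[2, 6]; VV[0]=max(VV[0],msg_vec) then VV[0][0]++ -> VV[0]=[4, 6]
Final vectors: VV[0]=[4, 6]; VV[1]=[2, 6]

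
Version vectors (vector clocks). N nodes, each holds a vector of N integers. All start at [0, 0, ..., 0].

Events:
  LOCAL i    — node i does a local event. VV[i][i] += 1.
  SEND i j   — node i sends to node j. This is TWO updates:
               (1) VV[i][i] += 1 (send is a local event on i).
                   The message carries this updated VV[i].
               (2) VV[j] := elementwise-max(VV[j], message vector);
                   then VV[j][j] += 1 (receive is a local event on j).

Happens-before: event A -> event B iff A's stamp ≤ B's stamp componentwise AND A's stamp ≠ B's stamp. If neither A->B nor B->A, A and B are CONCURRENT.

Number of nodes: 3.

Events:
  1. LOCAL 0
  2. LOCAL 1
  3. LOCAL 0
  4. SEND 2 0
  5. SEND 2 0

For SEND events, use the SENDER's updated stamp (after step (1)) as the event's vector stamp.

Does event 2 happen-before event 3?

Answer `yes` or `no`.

Answer: no

Derivation:
Initial: VV[0]=[0, 0, 0]
Initial: VV[1]=[0, 0, 0]
Initial: VV[2]=[0, 0, 0]
Event 1: LOCAL 0: VV[0][0]++ -> VV[0]=[1, 0, 0]
Event 2: LOCAL 1: VV[1][1]++ -> VV[1]=[0, 1, 0]
Event 3: LOCAL 0: VV[0][0]++ -> VV[0]=[2, 0, 0]
Event 4: SEND 2->0: VV[2][2]++ -> VV[2]=[0, 0, 1], msg_vec=[0, 0, 1]; VV[0]=max(VV[0],msg_vec) then VV[0][0]++ -> VV[0]=[3, 0, 1]
Event 5: SEND 2->0: VV[2][2]++ -> VV[2]=[0, 0, 2], msg_vec=[0, 0, 2]; VV[0]=max(VV[0],msg_vec) then VV[0][0]++ -> VV[0]=[4, 0, 2]
Event 2 stamp: [0, 1, 0]
Event 3 stamp: [2, 0, 0]
[0, 1, 0] <= [2, 0, 0]? False. Equal? False. Happens-before: False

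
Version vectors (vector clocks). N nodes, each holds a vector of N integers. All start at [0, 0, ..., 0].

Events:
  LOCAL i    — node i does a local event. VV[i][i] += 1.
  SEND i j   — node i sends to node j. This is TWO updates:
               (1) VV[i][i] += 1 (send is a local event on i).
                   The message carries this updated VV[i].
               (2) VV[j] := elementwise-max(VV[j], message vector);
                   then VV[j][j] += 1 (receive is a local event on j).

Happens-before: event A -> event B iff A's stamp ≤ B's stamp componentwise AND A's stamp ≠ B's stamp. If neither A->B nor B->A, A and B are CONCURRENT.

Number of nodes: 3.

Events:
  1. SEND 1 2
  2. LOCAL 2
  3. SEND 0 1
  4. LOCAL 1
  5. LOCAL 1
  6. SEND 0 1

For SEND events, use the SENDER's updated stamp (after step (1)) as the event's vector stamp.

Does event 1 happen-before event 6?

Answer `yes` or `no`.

Initial: VV[0]=[0, 0, 0]
Initial: VV[1]=[0, 0, 0]
Initial: VV[2]=[0, 0, 0]
Event 1: SEND 1->2: VV[1][1]++ -> VV[1]=[0, 1, 0], msg_vec=[0, 1, 0]; VV[2]=max(VV[2],msg_vec) then VV[2][2]++ -> VV[2]=[0, 1, 1]
Event 2: LOCAL 2: VV[2][2]++ -> VV[2]=[0, 1, 2]
Event 3: SEND 0->1: VV[0][0]++ -> VV[0]=[1, 0, 0], msg_vec=[1, 0, 0]; VV[1]=max(VV[1],msg_vec) then VV[1][1]++ -> VV[1]=[1, 2, 0]
Event 4: LOCAL 1: VV[1][1]++ -> VV[1]=[1, 3, 0]
Event 5: LOCAL 1: VV[1][1]++ -> VV[1]=[1, 4, 0]
Event 6: SEND 0->1: VV[0][0]++ -> VV[0]=[2, 0, 0], msg_vec=[2, 0, 0]; VV[1]=max(VV[1],msg_vec) then VV[1][1]++ -> VV[1]=[2, 5, 0]
Event 1 stamp: [0, 1, 0]
Event 6 stamp: [2, 0, 0]
[0, 1, 0] <= [2, 0, 0]? False. Equal? False. Happens-before: False

Answer: no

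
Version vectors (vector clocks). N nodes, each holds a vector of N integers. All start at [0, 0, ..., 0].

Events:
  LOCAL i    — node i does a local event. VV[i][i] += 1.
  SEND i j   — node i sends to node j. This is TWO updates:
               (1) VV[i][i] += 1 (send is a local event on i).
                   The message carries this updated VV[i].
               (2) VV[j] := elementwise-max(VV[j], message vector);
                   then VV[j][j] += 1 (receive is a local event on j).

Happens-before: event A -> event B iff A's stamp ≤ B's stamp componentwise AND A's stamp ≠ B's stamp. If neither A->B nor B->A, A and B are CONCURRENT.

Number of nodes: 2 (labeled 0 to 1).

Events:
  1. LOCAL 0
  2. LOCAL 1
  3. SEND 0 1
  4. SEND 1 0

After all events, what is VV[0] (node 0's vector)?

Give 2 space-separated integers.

Initial: VV[0]=[0, 0]
Initial: VV[1]=[0, 0]
Event 1: LOCAL 0: VV[0][0]++ -> VV[0]=[1, 0]
Event 2: LOCAL 1: VV[1][1]++ -> VV[1]=[0, 1]
Event 3: SEND 0->1: VV[0][0]++ -> VV[0]=[2, 0], msg_vec=[2, 0]; VV[1]=max(VV[1],msg_vec) then VV[1][1]++ -> VV[1]=[2, 2]
Event 4: SEND 1->0: VV[1][1]++ -> VV[1]=[2, 3], msg_vec=[2, 3]; VV[0]=max(VV[0],msg_vec) then VV[0][0]++ -> VV[0]=[3, 3]
Final vectors: VV[0]=[3, 3]; VV[1]=[2, 3]

Answer: 3 3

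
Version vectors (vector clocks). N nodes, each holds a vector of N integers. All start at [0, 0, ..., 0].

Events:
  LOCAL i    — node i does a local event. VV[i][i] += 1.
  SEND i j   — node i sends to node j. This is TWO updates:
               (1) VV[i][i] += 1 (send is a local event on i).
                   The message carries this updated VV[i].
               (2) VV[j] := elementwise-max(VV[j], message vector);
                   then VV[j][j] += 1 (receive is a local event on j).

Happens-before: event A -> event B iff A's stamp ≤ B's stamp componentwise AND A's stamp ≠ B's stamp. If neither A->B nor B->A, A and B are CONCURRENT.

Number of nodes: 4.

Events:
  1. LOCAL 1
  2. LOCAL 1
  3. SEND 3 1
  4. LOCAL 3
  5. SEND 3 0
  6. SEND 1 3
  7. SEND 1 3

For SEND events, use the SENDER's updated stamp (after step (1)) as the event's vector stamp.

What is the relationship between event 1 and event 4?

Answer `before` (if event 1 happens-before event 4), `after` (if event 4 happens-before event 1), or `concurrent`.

Initial: VV[0]=[0, 0, 0, 0]
Initial: VV[1]=[0, 0, 0, 0]
Initial: VV[2]=[0, 0, 0, 0]
Initial: VV[3]=[0, 0, 0, 0]
Event 1: LOCAL 1: VV[1][1]++ -> VV[1]=[0, 1, 0, 0]
Event 2: LOCAL 1: VV[1][1]++ -> VV[1]=[0, 2, 0, 0]
Event 3: SEND 3->1: VV[3][3]++ -> VV[3]=[0, 0, 0, 1], msg_vec=[0, 0, 0, 1]; VV[1]=max(VV[1],msg_vec) then VV[1][1]++ -> VV[1]=[0, 3, 0, 1]
Event 4: LOCAL 3: VV[3][3]++ -> VV[3]=[0, 0, 0, 2]
Event 5: SEND 3->0: VV[3][3]++ -> VV[3]=[0, 0, 0, 3], msg_vec=[0, 0, 0, 3]; VV[0]=max(VV[0],msg_vec) then VV[0][0]++ -> VV[0]=[1, 0, 0, 3]
Event 6: SEND 1->3: VV[1][1]++ -> VV[1]=[0, 4, 0, 1], msg_vec=[0, 4, 0, 1]; VV[3]=max(VV[3],msg_vec) then VV[3][3]++ -> VV[3]=[0, 4, 0, 4]
Event 7: SEND 1->3: VV[1][1]++ -> VV[1]=[0, 5, 0, 1], msg_vec=[0, 5, 0, 1]; VV[3]=max(VV[3],msg_vec) then VV[3][3]++ -> VV[3]=[0, 5, 0, 5]
Event 1 stamp: [0, 1, 0, 0]
Event 4 stamp: [0, 0, 0, 2]
[0, 1, 0, 0] <= [0, 0, 0, 2]? False
[0, 0, 0, 2] <= [0, 1, 0, 0]? False
Relation: concurrent

Answer: concurrent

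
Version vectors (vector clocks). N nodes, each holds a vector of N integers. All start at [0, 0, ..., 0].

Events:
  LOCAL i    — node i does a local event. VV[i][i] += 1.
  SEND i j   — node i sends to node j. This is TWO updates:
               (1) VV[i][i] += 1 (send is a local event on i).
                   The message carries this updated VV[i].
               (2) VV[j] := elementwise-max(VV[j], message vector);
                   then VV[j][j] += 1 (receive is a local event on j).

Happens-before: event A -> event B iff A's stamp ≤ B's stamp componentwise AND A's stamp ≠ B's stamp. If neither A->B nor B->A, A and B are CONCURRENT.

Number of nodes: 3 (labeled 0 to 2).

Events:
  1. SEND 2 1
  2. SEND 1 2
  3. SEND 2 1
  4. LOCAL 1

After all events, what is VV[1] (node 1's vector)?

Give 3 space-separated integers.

Initial: VV[0]=[0, 0, 0]
Initial: VV[1]=[0, 0, 0]
Initial: VV[2]=[0, 0, 0]
Event 1: SEND 2->1: VV[2][2]++ -> VV[2]=[0, 0, 1], msg_vec=[0, 0, 1]; VV[1]=max(VV[1],msg_vec) then VV[1][1]++ -> VV[1]=[0, 1, 1]
Event 2: SEND 1->2: VV[1][1]++ -> VV[1]=[0, 2, 1], msg_vec=[0, 2, 1]; VV[2]=max(VV[2],msg_vec) then VV[2][2]++ -> VV[2]=[0, 2, 2]
Event 3: SEND 2->1: VV[2][2]++ -> VV[2]=[0, 2, 3], msg_vec=[0, 2, 3]; VV[1]=max(VV[1],msg_vec) then VV[1][1]++ -> VV[1]=[0, 3, 3]
Event 4: LOCAL 1: VV[1][1]++ -> VV[1]=[0, 4, 3]
Final vectors: VV[0]=[0, 0, 0]; VV[1]=[0, 4, 3]; VV[2]=[0, 2, 3]

Answer: 0 4 3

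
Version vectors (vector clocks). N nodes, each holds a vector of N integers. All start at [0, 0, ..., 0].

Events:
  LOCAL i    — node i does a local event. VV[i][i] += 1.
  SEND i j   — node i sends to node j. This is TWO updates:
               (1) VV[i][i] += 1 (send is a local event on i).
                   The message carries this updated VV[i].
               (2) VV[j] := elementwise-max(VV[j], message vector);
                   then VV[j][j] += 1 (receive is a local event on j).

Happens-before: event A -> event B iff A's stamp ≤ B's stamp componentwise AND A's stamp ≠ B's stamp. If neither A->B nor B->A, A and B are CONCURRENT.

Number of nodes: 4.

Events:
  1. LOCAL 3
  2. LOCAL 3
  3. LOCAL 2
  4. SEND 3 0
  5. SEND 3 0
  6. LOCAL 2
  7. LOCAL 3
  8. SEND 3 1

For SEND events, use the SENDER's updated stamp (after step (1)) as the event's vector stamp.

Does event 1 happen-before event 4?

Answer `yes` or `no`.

Answer: yes

Derivation:
Initial: VV[0]=[0, 0, 0, 0]
Initial: VV[1]=[0, 0, 0, 0]
Initial: VV[2]=[0, 0, 0, 0]
Initial: VV[3]=[0, 0, 0, 0]
Event 1: LOCAL 3: VV[3][3]++ -> VV[3]=[0, 0, 0, 1]
Event 2: LOCAL 3: VV[3][3]++ -> VV[3]=[0, 0, 0, 2]
Event 3: LOCAL 2: VV[2][2]++ -> VV[2]=[0, 0, 1, 0]
Event 4: SEND 3->0: VV[3][3]++ -> VV[3]=[0, 0, 0, 3], msg_vec=[0, 0, 0, 3]; VV[0]=max(VV[0],msg_vec) then VV[0][0]++ -> VV[0]=[1, 0, 0, 3]
Event 5: SEND 3->0: VV[3][3]++ -> VV[3]=[0, 0, 0, 4], msg_vec=[0, 0, 0, 4]; VV[0]=max(VV[0],msg_vec) then VV[0][0]++ -> VV[0]=[2, 0, 0, 4]
Event 6: LOCAL 2: VV[2][2]++ -> VV[2]=[0, 0, 2, 0]
Event 7: LOCAL 3: VV[3][3]++ -> VV[3]=[0, 0, 0, 5]
Event 8: SEND 3->1: VV[3][3]++ -> VV[3]=[0, 0, 0, 6], msg_vec=[0, 0, 0, 6]; VV[1]=max(VV[1],msg_vec) then VV[1][1]++ -> VV[1]=[0, 1, 0, 6]
Event 1 stamp: [0, 0, 0, 1]
Event 4 stamp: [0, 0, 0, 3]
[0, 0, 0, 1] <= [0, 0, 0, 3]? True. Equal? False. Happens-before: True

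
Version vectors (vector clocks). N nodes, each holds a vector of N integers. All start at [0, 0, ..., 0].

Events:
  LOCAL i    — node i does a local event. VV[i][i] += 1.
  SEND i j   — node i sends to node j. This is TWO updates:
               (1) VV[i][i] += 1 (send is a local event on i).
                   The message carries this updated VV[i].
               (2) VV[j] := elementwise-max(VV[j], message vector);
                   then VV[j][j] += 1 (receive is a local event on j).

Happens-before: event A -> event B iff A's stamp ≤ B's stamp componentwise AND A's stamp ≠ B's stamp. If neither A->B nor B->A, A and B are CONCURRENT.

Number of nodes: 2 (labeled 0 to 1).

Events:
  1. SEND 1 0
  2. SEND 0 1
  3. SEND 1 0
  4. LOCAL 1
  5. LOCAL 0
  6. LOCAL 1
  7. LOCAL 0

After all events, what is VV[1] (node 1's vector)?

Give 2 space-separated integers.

Initial: VV[0]=[0, 0]
Initial: VV[1]=[0, 0]
Event 1: SEND 1->0: VV[1][1]++ -> VV[1]=[0, 1], msg_vec=[0, 1]; VV[0]=max(VV[0],msg_vec) then VV[0][0]++ -> VV[0]=[1, 1]
Event 2: SEND 0->1: VV[0][0]++ -> VV[0]=[2, 1], msg_vec=[2, 1]; VV[1]=max(VV[1],msg_vec) then VV[1][1]++ -> VV[1]=[2, 2]
Event 3: SEND 1->0: VV[1][1]++ -> VV[1]=[2, 3], msg_vec=[2, 3]; VV[0]=max(VV[0],msg_vec) then VV[0][0]++ -> VV[0]=[3, 3]
Event 4: LOCAL 1: VV[1][1]++ -> VV[1]=[2, 4]
Event 5: LOCAL 0: VV[0][0]++ -> VV[0]=[4, 3]
Event 6: LOCAL 1: VV[1][1]++ -> VV[1]=[2, 5]
Event 7: LOCAL 0: VV[0][0]++ -> VV[0]=[5, 3]
Final vectors: VV[0]=[5, 3]; VV[1]=[2, 5]

Answer: 2 5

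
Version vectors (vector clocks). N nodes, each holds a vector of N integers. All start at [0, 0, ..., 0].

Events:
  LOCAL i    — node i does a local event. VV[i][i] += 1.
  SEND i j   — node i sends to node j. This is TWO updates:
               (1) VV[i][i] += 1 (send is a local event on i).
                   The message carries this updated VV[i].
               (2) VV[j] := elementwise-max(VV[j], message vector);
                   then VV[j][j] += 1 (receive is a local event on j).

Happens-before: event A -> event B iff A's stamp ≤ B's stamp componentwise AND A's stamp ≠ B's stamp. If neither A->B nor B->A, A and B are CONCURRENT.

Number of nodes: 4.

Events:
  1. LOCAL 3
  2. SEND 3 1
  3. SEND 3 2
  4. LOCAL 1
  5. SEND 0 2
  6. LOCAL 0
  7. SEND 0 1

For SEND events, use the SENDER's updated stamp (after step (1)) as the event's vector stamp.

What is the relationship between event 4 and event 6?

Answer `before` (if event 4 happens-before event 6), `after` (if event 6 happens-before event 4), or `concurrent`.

Initial: VV[0]=[0, 0, 0, 0]
Initial: VV[1]=[0, 0, 0, 0]
Initial: VV[2]=[0, 0, 0, 0]
Initial: VV[3]=[0, 0, 0, 0]
Event 1: LOCAL 3: VV[3][3]++ -> VV[3]=[0, 0, 0, 1]
Event 2: SEND 3->1: VV[3][3]++ -> VV[3]=[0, 0, 0, 2], msg_vec=[0, 0, 0, 2]; VV[1]=max(VV[1],msg_vec) then VV[1][1]++ -> VV[1]=[0, 1, 0, 2]
Event 3: SEND 3->2: VV[3][3]++ -> VV[3]=[0, 0, 0, 3], msg_vec=[0, 0, 0, 3]; VV[2]=max(VV[2],msg_vec) then VV[2][2]++ -> VV[2]=[0, 0, 1, 3]
Event 4: LOCAL 1: VV[1][1]++ -> VV[1]=[0, 2, 0, 2]
Event 5: SEND 0->2: VV[0][0]++ -> VV[0]=[1, 0, 0, 0], msg_vec=[1, 0, 0, 0]; VV[2]=max(VV[2],msg_vec) then VV[2][2]++ -> VV[2]=[1, 0, 2, 3]
Event 6: LOCAL 0: VV[0][0]++ -> VV[0]=[2, 0, 0, 0]
Event 7: SEND 0->1: VV[0][0]++ -> VV[0]=[3, 0, 0, 0], msg_vec=[3, 0, 0, 0]; VV[1]=max(VV[1],msg_vec) then VV[1][1]++ -> VV[1]=[3, 3, 0, 2]
Event 4 stamp: [0, 2, 0, 2]
Event 6 stamp: [2, 0, 0, 0]
[0, 2, 0, 2] <= [2, 0, 0, 0]? False
[2, 0, 0, 0] <= [0, 2, 0, 2]? False
Relation: concurrent

Answer: concurrent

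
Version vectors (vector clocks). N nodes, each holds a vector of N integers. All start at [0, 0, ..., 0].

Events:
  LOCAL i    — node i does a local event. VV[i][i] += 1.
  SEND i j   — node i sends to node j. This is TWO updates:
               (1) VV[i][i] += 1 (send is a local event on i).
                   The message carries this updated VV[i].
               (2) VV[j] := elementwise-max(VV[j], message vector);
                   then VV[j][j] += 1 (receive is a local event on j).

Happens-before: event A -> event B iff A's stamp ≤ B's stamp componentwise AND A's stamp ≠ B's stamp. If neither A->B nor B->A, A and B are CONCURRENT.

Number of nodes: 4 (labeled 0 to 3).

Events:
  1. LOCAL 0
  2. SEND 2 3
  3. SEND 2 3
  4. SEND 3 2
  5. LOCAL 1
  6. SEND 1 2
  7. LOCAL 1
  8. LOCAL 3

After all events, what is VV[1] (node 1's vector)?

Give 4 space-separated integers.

Initial: VV[0]=[0, 0, 0, 0]
Initial: VV[1]=[0, 0, 0, 0]
Initial: VV[2]=[0, 0, 0, 0]
Initial: VV[3]=[0, 0, 0, 0]
Event 1: LOCAL 0: VV[0][0]++ -> VV[0]=[1, 0, 0, 0]
Event 2: SEND 2->3: VV[2][2]++ -> VV[2]=[0, 0, 1, 0], msg_vec=[0, 0, 1, 0]; VV[3]=max(VV[3],msg_vec) then VV[3][3]++ -> VV[3]=[0, 0, 1, 1]
Event 3: SEND 2->3: VV[2][2]++ -> VV[2]=[0, 0, 2, 0], msg_vec=[0, 0, 2, 0]; VV[3]=max(VV[3],msg_vec) then VV[3][3]++ -> VV[3]=[0, 0, 2, 2]
Event 4: SEND 3->2: VV[3][3]++ -> VV[3]=[0, 0, 2, 3], msg_vec=[0, 0, 2, 3]; VV[2]=max(VV[2],msg_vec) then VV[2][2]++ -> VV[2]=[0, 0, 3, 3]
Event 5: LOCAL 1: VV[1][1]++ -> VV[1]=[0, 1, 0, 0]
Event 6: SEND 1->2: VV[1][1]++ -> VV[1]=[0, 2, 0, 0], msg_vec=[0, 2, 0, 0]; VV[2]=max(VV[2],msg_vec) then VV[2][2]++ -> VV[2]=[0, 2, 4, 3]
Event 7: LOCAL 1: VV[1][1]++ -> VV[1]=[0, 3, 0, 0]
Event 8: LOCAL 3: VV[3][3]++ -> VV[3]=[0, 0, 2, 4]
Final vectors: VV[0]=[1, 0, 0, 0]; VV[1]=[0, 3, 0, 0]; VV[2]=[0, 2, 4, 3]; VV[3]=[0, 0, 2, 4]

Answer: 0 3 0 0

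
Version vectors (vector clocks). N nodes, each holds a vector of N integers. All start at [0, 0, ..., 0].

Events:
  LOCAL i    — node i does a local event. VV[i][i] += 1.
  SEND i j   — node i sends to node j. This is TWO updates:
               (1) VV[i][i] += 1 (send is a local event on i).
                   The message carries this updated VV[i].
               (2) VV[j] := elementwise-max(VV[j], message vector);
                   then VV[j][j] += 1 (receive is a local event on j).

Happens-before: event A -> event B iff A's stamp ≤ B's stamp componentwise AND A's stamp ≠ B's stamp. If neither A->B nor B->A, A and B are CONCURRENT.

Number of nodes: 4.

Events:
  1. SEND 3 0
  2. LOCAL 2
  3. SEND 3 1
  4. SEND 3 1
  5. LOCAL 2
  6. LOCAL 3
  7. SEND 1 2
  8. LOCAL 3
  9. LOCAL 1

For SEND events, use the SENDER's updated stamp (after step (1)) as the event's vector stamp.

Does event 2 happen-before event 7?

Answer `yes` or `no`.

Initial: VV[0]=[0, 0, 0, 0]
Initial: VV[1]=[0, 0, 0, 0]
Initial: VV[2]=[0, 0, 0, 0]
Initial: VV[3]=[0, 0, 0, 0]
Event 1: SEND 3->0: VV[3][3]++ -> VV[3]=[0, 0, 0, 1], msg_vec=[0, 0, 0, 1]; VV[0]=max(VV[0],msg_vec) then VV[0][0]++ -> VV[0]=[1, 0, 0, 1]
Event 2: LOCAL 2: VV[2][2]++ -> VV[2]=[0, 0, 1, 0]
Event 3: SEND 3->1: VV[3][3]++ -> VV[3]=[0, 0, 0, 2], msg_vec=[0, 0, 0, 2]; VV[1]=max(VV[1],msg_vec) then VV[1][1]++ -> VV[1]=[0, 1, 0, 2]
Event 4: SEND 3->1: VV[3][3]++ -> VV[3]=[0, 0, 0, 3], msg_vec=[0, 0, 0, 3]; VV[1]=max(VV[1],msg_vec) then VV[1][1]++ -> VV[1]=[0, 2, 0, 3]
Event 5: LOCAL 2: VV[2][2]++ -> VV[2]=[0, 0, 2, 0]
Event 6: LOCAL 3: VV[3][3]++ -> VV[3]=[0, 0, 0, 4]
Event 7: SEND 1->2: VV[1][1]++ -> VV[1]=[0, 3, 0, 3], msg_vec=[0, 3, 0, 3]; VV[2]=max(VV[2],msg_vec) then VV[2][2]++ -> VV[2]=[0, 3, 3, 3]
Event 8: LOCAL 3: VV[3][3]++ -> VV[3]=[0, 0, 0, 5]
Event 9: LOCAL 1: VV[1][1]++ -> VV[1]=[0, 4, 0, 3]
Event 2 stamp: [0, 0, 1, 0]
Event 7 stamp: [0, 3, 0, 3]
[0, 0, 1, 0] <= [0, 3, 0, 3]? False. Equal? False. Happens-before: False

Answer: no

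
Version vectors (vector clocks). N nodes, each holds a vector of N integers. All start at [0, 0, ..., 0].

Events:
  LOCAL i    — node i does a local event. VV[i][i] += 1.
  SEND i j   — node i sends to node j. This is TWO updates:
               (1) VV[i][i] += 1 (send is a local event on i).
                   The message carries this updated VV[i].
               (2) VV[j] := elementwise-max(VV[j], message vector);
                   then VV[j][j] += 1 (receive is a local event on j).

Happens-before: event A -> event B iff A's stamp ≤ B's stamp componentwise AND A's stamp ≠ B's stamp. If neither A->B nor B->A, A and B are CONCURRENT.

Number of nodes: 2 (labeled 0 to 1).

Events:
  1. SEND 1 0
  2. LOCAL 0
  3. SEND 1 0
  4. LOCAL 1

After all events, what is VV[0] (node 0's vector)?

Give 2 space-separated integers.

Initial: VV[0]=[0, 0]
Initial: VV[1]=[0, 0]
Event 1: SEND 1->0: VV[1][1]++ -> VV[1]=[0, 1], msg_vec=[0, 1]; VV[0]=max(VV[0],msg_vec) then VV[0][0]++ -> VV[0]=[1, 1]
Event 2: LOCAL 0: VV[0][0]++ -> VV[0]=[2, 1]
Event 3: SEND 1->0: VV[1][1]++ -> VV[1]=[0, 2], msg_vec=[0, 2]; VV[0]=max(VV[0],msg_vec) then VV[0][0]++ -> VV[0]=[3, 2]
Event 4: LOCAL 1: VV[1][1]++ -> VV[1]=[0, 3]
Final vectors: VV[0]=[3, 2]; VV[1]=[0, 3]

Answer: 3 2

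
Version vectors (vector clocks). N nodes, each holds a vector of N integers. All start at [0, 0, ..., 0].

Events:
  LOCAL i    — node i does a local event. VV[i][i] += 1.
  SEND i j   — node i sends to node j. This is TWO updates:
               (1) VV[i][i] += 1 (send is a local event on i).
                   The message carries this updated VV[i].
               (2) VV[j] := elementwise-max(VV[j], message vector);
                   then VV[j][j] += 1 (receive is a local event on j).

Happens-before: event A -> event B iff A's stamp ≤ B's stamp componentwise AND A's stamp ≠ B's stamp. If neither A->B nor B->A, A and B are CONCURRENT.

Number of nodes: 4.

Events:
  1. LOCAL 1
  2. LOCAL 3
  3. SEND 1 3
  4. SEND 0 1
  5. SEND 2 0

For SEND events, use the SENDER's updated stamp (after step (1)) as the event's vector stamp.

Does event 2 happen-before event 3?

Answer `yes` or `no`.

Answer: no

Derivation:
Initial: VV[0]=[0, 0, 0, 0]
Initial: VV[1]=[0, 0, 0, 0]
Initial: VV[2]=[0, 0, 0, 0]
Initial: VV[3]=[0, 0, 0, 0]
Event 1: LOCAL 1: VV[1][1]++ -> VV[1]=[0, 1, 0, 0]
Event 2: LOCAL 3: VV[3][3]++ -> VV[3]=[0, 0, 0, 1]
Event 3: SEND 1->3: VV[1][1]++ -> VV[1]=[0, 2, 0, 0], msg_vec=[0, 2, 0, 0]; VV[3]=max(VV[3],msg_vec) then VV[3][3]++ -> VV[3]=[0, 2, 0, 2]
Event 4: SEND 0->1: VV[0][0]++ -> VV[0]=[1, 0, 0, 0], msg_vec=[1, 0, 0, 0]; VV[1]=max(VV[1],msg_vec) then VV[1][1]++ -> VV[1]=[1, 3, 0, 0]
Event 5: SEND 2->0: VV[2][2]++ -> VV[2]=[0, 0, 1, 0], msg_vec=[0, 0, 1, 0]; VV[0]=max(VV[0],msg_vec) then VV[0][0]++ -> VV[0]=[2, 0, 1, 0]
Event 2 stamp: [0, 0, 0, 1]
Event 3 stamp: [0, 2, 0, 0]
[0, 0, 0, 1] <= [0, 2, 0, 0]? False. Equal? False. Happens-before: False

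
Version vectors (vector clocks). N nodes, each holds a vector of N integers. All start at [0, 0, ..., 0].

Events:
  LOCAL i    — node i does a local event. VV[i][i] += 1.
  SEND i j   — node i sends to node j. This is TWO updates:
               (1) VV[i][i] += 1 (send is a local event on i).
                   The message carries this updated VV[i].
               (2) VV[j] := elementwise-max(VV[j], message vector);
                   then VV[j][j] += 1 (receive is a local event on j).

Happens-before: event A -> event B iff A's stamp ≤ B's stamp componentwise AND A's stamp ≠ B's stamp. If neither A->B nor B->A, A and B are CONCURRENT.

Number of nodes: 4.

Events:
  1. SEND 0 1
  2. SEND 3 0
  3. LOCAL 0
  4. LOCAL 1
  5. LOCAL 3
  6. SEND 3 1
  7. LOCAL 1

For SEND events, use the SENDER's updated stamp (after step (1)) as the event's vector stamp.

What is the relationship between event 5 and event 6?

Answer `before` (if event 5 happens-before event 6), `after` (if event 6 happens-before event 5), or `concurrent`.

Initial: VV[0]=[0, 0, 0, 0]
Initial: VV[1]=[0, 0, 0, 0]
Initial: VV[2]=[0, 0, 0, 0]
Initial: VV[3]=[0, 0, 0, 0]
Event 1: SEND 0->1: VV[0][0]++ -> VV[0]=[1, 0, 0, 0], msg_vec=[1, 0, 0, 0]; VV[1]=max(VV[1],msg_vec) then VV[1][1]++ -> VV[1]=[1, 1, 0, 0]
Event 2: SEND 3->0: VV[3][3]++ -> VV[3]=[0, 0, 0, 1], msg_vec=[0, 0, 0, 1]; VV[0]=max(VV[0],msg_vec) then VV[0][0]++ -> VV[0]=[2, 0, 0, 1]
Event 3: LOCAL 0: VV[0][0]++ -> VV[0]=[3, 0, 0, 1]
Event 4: LOCAL 1: VV[1][1]++ -> VV[1]=[1, 2, 0, 0]
Event 5: LOCAL 3: VV[3][3]++ -> VV[3]=[0, 0, 0, 2]
Event 6: SEND 3->1: VV[3][3]++ -> VV[3]=[0, 0, 0, 3], msg_vec=[0, 0, 0, 3]; VV[1]=max(VV[1],msg_vec) then VV[1][1]++ -> VV[1]=[1, 3, 0, 3]
Event 7: LOCAL 1: VV[1][1]++ -> VV[1]=[1, 4, 0, 3]
Event 5 stamp: [0, 0, 0, 2]
Event 6 stamp: [0, 0, 0, 3]
[0, 0, 0, 2] <= [0, 0, 0, 3]? True
[0, 0, 0, 3] <= [0, 0, 0, 2]? False
Relation: before

Answer: before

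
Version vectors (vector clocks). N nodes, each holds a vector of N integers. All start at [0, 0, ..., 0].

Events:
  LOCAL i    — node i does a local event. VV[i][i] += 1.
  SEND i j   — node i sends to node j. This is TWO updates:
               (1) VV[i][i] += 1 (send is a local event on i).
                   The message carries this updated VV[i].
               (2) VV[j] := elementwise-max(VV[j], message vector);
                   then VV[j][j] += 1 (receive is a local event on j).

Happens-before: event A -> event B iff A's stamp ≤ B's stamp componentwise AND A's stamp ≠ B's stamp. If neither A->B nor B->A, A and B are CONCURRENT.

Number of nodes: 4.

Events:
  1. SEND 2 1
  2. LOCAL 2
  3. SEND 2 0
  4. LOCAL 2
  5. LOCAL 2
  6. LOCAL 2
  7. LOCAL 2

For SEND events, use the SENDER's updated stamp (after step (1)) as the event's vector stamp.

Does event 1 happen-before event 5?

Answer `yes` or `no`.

Answer: yes

Derivation:
Initial: VV[0]=[0, 0, 0, 0]
Initial: VV[1]=[0, 0, 0, 0]
Initial: VV[2]=[0, 0, 0, 0]
Initial: VV[3]=[0, 0, 0, 0]
Event 1: SEND 2->1: VV[2][2]++ -> VV[2]=[0, 0, 1, 0], msg_vec=[0, 0, 1, 0]; VV[1]=max(VV[1],msg_vec) then VV[1][1]++ -> VV[1]=[0, 1, 1, 0]
Event 2: LOCAL 2: VV[2][2]++ -> VV[2]=[0, 0, 2, 0]
Event 3: SEND 2->0: VV[2][2]++ -> VV[2]=[0, 0, 3, 0], msg_vec=[0, 0, 3, 0]; VV[0]=max(VV[0],msg_vec) then VV[0][0]++ -> VV[0]=[1, 0, 3, 0]
Event 4: LOCAL 2: VV[2][2]++ -> VV[2]=[0, 0, 4, 0]
Event 5: LOCAL 2: VV[2][2]++ -> VV[2]=[0, 0, 5, 0]
Event 6: LOCAL 2: VV[2][2]++ -> VV[2]=[0, 0, 6, 0]
Event 7: LOCAL 2: VV[2][2]++ -> VV[2]=[0, 0, 7, 0]
Event 1 stamp: [0, 0, 1, 0]
Event 5 stamp: [0, 0, 5, 0]
[0, 0, 1, 0] <= [0, 0, 5, 0]? True. Equal? False. Happens-before: True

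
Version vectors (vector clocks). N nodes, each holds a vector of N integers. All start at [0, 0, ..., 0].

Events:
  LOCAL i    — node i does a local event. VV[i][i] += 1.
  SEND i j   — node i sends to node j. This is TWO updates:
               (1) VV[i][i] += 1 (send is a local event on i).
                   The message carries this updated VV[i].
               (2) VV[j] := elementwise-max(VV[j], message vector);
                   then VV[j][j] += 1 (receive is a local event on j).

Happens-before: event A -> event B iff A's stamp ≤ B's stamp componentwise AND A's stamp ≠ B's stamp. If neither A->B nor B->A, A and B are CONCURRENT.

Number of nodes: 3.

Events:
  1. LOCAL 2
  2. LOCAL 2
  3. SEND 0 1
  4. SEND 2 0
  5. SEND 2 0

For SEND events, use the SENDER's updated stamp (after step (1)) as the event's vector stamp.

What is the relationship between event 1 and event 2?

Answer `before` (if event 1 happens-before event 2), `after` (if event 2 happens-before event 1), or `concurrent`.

Answer: before

Derivation:
Initial: VV[0]=[0, 0, 0]
Initial: VV[1]=[0, 0, 0]
Initial: VV[2]=[0, 0, 0]
Event 1: LOCAL 2: VV[2][2]++ -> VV[2]=[0, 0, 1]
Event 2: LOCAL 2: VV[2][2]++ -> VV[2]=[0, 0, 2]
Event 3: SEND 0->1: VV[0][0]++ -> VV[0]=[1, 0, 0], msg_vec=[1, 0, 0]; VV[1]=max(VV[1],msg_vec) then VV[1][1]++ -> VV[1]=[1, 1, 0]
Event 4: SEND 2->0: VV[2][2]++ -> VV[2]=[0, 0, 3], msg_vec=[0, 0, 3]; VV[0]=max(VV[0],msg_vec) then VV[0][0]++ -> VV[0]=[2, 0, 3]
Event 5: SEND 2->0: VV[2][2]++ -> VV[2]=[0, 0, 4], msg_vec=[0, 0, 4]; VV[0]=max(VV[0],msg_vec) then VV[0][0]++ -> VV[0]=[3, 0, 4]
Event 1 stamp: [0, 0, 1]
Event 2 stamp: [0, 0, 2]
[0, 0, 1] <= [0, 0, 2]? True
[0, 0, 2] <= [0, 0, 1]? False
Relation: before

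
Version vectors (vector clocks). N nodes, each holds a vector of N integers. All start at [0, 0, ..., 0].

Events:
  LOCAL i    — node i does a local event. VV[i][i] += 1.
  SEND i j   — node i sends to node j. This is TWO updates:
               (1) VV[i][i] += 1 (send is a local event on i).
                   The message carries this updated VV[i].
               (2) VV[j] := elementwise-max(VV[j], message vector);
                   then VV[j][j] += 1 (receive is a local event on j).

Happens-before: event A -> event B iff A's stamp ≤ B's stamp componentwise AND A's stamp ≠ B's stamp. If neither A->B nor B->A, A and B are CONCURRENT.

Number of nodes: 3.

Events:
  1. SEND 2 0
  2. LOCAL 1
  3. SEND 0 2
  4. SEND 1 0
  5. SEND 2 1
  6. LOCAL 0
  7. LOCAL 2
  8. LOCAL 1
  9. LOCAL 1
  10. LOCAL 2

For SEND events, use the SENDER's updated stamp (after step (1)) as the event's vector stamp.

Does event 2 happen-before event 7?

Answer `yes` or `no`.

Answer: no

Derivation:
Initial: VV[0]=[0, 0, 0]
Initial: VV[1]=[0, 0, 0]
Initial: VV[2]=[0, 0, 0]
Event 1: SEND 2->0: VV[2][2]++ -> VV[2]=[0, 0, 1], msg_vec=[0, 0, 1]; VV[0]=max(VV[0],msg_vec) then VV[0][0]++ -> VV[0]=[1, 0, 1]
Event 2: LOCAL 1: VV[1][1]++ -> VV[1]=[0, 1, 0]
Event 3: SEND 0->2: VV[0][0]++ -> VV[0]=[2, 0, 1], msg_vec=[2, 0, 1]; VV[2]=max(VV[2],msg_vec) then VV[2][2]++ -> VV[2]=[2, 0, 2]
Event 4: SEND 1->0: VV[1][1]++ -> VV[1]=[0, 2, 0], msg_vec=[0, 2, 0]; VV[0]=max(VV[0],msg_vec) then VV[0][0]++ -> VV[0]=[3, 2, 1]
Event 5: SEND 2->1: VV[2][2]++ -> VV[2]=[2, 0, 3], msg_vec=[2, 0, 3]; VV[1]=max(VV[1],msg_vec) then VV[1][1]++ -> VV[1]=[2, 3, 3]
Event 6: LOCAL 0: VV[0][0]++ -> VV[0]=[4, 2, 1]
Event 7: LOCAL 2: VV[2][2]++ -> VV[2]=[2, 0, 4]
Event 8: LOCAL 1: VV[1][1]++ -> VV[1]=[2, 4, 3]
Event 9: LOCAL 1: VV[1][1]++ -> VV[1]=[2, 5, 3]
Event 10: LOCAL 2: VV[2][2]++ -> VV[2]=[2, 0, 5]
Event 2 stamp: [0, 1, 0]
Event 7 stamp: [2, 0, 4]
[0, 1, 0] <= [2, 0, 4]? False. Equal? False. Happens-before: False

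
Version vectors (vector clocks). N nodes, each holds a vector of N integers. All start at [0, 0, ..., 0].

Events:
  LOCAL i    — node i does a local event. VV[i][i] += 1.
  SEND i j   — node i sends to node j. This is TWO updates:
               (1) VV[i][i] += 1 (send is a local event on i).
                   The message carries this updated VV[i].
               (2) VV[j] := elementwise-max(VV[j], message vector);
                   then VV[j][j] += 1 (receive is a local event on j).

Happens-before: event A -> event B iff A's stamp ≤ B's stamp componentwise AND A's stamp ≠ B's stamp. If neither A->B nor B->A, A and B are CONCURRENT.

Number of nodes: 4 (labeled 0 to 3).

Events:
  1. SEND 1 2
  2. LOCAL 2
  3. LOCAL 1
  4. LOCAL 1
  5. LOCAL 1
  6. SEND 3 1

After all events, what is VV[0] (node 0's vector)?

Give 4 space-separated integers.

Initial: VV[0]=[0, 0, 0, 0]
Initial: VV[1]=[0, 0, 0, 0]
Initial: VV[2]=[0, 0, 0, 0]
Initial: VV[3]=[0, 0, 0, 0]
Event 1: SEND 1->2: VV[1][1]++ -> VV[1]=[0, 1, 0, 0], msg_vec=[0, 1, 0, 0]; VV[2]=max(VV[2],msg_vec) then VV[2][2]++ -> VV[2]=[0, 1, 1, 0]
Event 2: LOCAL 2: VV[2][2]++ -> VV[2]=[0, 1, 2, 0]
Event 3: LOCAL 1: VV[1][1]++ -> VV[1]=[0, 2, 0, 0]
Event 4: LOCAL 1: VV[1][1]++ -> VV[1]=[0, 3, 0, 0]
Event 5: LOCAL 1: VV[1][1]++ -> VV[1]=[0, 4, 0, 0]
Event 6: SEND 3->1: VV[3][3]++ -> VV[3]=[0, 0, 0, 1], msg_vec=[0, 0, 0, 1]; VV[1]=max(VV[1],msg_vec) then VV[1][1]++ -> VV[1]=[0, 5, 0, 1]
Final vectors: VV[0]=[0, 0, 0, 0]; VV[1]=[0, 5, 0, 1]; VV[2]=[0, 1, 2, 0]; VV[3]=[0, 0, 0, 1]

Answer: 0 0 0 0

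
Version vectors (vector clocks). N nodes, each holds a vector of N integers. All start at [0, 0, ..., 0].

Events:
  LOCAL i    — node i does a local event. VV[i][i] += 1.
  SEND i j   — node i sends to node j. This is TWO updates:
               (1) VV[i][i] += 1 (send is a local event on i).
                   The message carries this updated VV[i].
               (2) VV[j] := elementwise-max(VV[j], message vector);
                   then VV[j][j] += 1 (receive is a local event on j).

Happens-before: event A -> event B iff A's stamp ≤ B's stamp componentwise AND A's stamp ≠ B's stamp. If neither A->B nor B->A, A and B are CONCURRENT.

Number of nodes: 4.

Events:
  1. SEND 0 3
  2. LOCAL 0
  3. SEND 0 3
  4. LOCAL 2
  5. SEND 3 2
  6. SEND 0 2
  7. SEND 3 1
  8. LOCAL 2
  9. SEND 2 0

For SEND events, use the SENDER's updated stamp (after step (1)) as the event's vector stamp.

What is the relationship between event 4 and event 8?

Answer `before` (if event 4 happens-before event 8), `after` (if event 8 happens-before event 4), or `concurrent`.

Initial: VV[0]=[0, 0, 0, 0]
Initial: VV[1]=[0, 0, 0, 0]
Initial: VV[2]=[0, 0, 0, 0]
Initial: VV[3]=[0, 0, 0, 0]
Event 1: SEND 0->3: VV[0][0]++ -> VV[0]=[1, 0, 0, 0], msg_vec=[1, 0, 0, 0]; VV[3]=max(VV[3],msg_vec) then VV[3][3]++ -> VV[3]=[1, 0, 0, 1]
Event 2: LOCAL 0: VV[0][0]++ -> VV[0]=[2, 0, 0, 0]
Event 3: SEND 0->3: VV[0][0]++ -> VV[0]=[3, 0, 0, 0], msg_vec=[3, 0, 0, 0]; VV[3]=max(VV[3],msg_vec) then VV[3][3]++ -> VV[3]=[3, 0, 0, 2]
Event 4: LOCAL 2: VV[2][2]++ -> VV[2]=[0, 0, 1, 0]
Event 5: SEND 3->2: VV[3][3]++ -> VV[3]=[3, 0, 0, 3], msg_vec=[3, 0, 0, 3]; VV[2]=max(VV[2],msg_vec) then VV[2][2]++ -> VV[2]=[3, 0, 2, 3]
Event 6: SEND 0->2: VV[0][0]++ -> VV[0]=[4, 0, 0, 0], msg_vec=[4, 0, 0, 0]; VV[2]=max(VV[2],msg_vec) then VV[2][2]++ -> VV[2]=[4, 0, 3, 3]
Event 7: SEND 3->1: VV[3][3]++ -> VV[3]=[3, 0, 0, 4], msg_vec=[3, 0, 0, 4]; VV[1]=max(VV[1],msg_vec) then VV[1][1]++ -> VV[1]=[3, 1, 0, 4]
Event 8: LOCAL 2: VV[2][2]++ -> VV[2]=[4, 0, 4, 3]
Event 9: SEND 2->0: VV[2][2]++ -> VV[2]=[4, 0, 5, 3], msg_vec=[4, 0, 5, 3]; VV[0]=max(VV[0],msg_vec) then VV[0][0]++ -> VV[0]=[5, 0, 5, 3]
Event 4 stamp: [0, 0, 1, 0]
Event 8 stamp: [4, 0, 4, 3]
[0, 0, 1, 0] <= [4, 0, 4, 3]? True
[4, 0, 4, 3] <= [0, 0, 1, 0]? False
Relation: before

Answer: before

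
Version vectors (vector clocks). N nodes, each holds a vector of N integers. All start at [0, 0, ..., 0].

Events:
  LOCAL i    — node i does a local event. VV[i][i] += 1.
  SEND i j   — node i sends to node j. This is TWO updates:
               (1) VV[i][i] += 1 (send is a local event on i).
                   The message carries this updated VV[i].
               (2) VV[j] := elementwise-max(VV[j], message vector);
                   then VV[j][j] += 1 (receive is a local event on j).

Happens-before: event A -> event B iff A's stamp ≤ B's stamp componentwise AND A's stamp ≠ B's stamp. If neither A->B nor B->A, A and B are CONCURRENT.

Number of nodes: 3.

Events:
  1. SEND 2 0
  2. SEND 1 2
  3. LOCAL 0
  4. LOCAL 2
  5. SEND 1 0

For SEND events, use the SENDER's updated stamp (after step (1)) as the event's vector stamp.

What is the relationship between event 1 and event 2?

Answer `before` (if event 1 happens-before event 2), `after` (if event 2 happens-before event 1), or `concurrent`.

Answer: concurrent

Derivation:
Initial: VV[0]=[0, 0, 0]
Initial: VV[1]=[0, 0, 0]
Initial: VV[2]=[0, 0, 0]
Event 1: SEND 2->0: VV[2][2]++ -> VV[2]=[0, 0, 1], msg_vec=[0, 0, 1]; VV[0]=max(VV[0],msg_vec) then VV[0][0]++ -> VV[0]=[1, 0, 1]
Event 2: SEND 1->2: VV[1][1]++ -> VV[1]=[0, 1, 0], msg_vec=[0, 1, 0]; VV[2]=max(VV[2],msg_vec) then VV[2][2]++ -> VV[2]=[0, 1, 2]
Event 3: LOCAL 0: VV[0][0]++ -> VV[0]=[2, 0, 1]
Event 4: LOCAL 2: VV[2][2]++ -> VV[2]=[0, 1, 3]
Event 5: SEND 1->0: VV[1][1]++ -> VV[1]=[0, 2, 0], msg_vec=[0, 2, 0]; VV[0]=max(VV[0],msg_vec) then VV[0][0]++ -> VV[0]=[3, 2, 1]
Event 1 stamp: [0, 0, 1]
Event 2 stamp: [0, 1, 0]
[0, 0, 1] <= [0, 1, 0]? False
[0, 1, 0] <= [0, 0, 1]? False
Relation: concurrent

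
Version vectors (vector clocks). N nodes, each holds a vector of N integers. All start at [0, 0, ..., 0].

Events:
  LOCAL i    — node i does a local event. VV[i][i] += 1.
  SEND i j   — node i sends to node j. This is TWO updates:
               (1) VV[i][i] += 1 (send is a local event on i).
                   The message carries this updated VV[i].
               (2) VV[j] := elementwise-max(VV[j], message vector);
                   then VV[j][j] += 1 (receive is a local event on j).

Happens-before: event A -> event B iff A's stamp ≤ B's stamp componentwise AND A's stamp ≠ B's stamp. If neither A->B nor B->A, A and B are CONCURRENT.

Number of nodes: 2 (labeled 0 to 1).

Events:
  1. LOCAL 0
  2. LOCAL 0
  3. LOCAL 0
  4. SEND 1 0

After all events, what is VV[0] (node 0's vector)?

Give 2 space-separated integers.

Answer: 4 1

Derivation:
Initial: VV[0]=[0, 0]
Initial: VV[1]=[0, 0]
Event 1: LOCAL 0: VV[0][0]++ -> VV[0]=[1, 0]
Event 2: LOCAL 0: VV[0][0]++ -> VV[0]=[2, 0]
Event 3: LOCAL 0: VV[0][0]++ -> VV[0]=[3, 0]
Event 4: SEND 1->0: VV[1][1]++ -> VV[1]=[0, 1], msg_vec=[0, 1]; VV[0]=max(VV[0],msg_vec) then VV[0][0]++ -> VV[0]=[4, 1]
Final vectors: VV[0]=[4, 1]; VV[1]=[0, 1]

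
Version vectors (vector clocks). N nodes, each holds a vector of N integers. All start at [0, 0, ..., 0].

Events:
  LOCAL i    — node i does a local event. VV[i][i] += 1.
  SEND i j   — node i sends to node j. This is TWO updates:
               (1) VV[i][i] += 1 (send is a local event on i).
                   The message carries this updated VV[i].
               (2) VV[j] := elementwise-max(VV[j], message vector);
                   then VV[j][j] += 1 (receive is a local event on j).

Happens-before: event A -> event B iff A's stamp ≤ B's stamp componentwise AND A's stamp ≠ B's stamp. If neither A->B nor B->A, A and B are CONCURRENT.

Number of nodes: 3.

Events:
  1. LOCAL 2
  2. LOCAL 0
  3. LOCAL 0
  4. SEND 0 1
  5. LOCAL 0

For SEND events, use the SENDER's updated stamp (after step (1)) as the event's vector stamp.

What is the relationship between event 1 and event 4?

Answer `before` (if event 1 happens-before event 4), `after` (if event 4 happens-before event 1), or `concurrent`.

Initial: VV[0]=[0, 0, 0]
Initial: VV[1]=[0, 0, 0]
Initial: VV[2]=[0, 0, 0]
Event 1: LOCAL 2: VV[2][2]++ -> VV[2]=[0, 0, 1]
Event 2: LOCAL 0: VV[0][0]++ -> VV[0]=[1, 0, 0]
Event 3: LOCAL 0: VV[0][0]++ -> VV[0]=[2, 0, 0]
Event 4: SEND 0->1: VV[0][0]++ -> VV[0]=[3, 0, 0], msg_vec=[3, 0, 0]; VV[1]=max(VV[1],msg_vec) then VV[1][1]++ -> VV[1]=[3, 1, 0]
Event 5: LOCAL 0: VV[0][0]++ -> VV[0]=[4, 0, 0]
Event 1 stamp: [0, 0, 1]
Event 4 stamp: [3, 0, 0]
[0, 0, 1] <= [3, 0, 0]? False
[3, 0, 0] <= [0, 0, 1]? False
Relation: concurrent

Answer: concurrent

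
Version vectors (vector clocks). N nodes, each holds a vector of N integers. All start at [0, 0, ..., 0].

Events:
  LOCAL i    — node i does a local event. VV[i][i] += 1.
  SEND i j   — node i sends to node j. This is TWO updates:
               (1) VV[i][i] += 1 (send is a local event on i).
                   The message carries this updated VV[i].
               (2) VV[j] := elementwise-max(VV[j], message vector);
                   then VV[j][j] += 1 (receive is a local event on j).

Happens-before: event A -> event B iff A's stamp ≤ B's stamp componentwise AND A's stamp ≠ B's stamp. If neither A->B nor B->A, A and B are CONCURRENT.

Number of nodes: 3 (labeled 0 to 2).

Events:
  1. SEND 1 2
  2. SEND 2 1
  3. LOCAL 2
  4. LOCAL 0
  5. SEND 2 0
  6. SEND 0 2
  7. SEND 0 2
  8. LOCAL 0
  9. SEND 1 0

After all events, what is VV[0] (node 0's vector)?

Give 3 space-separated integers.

Initial: VV[0]=[0, 0, 0]
Initial: VV[1]=[0, 0, 0]
Initial: VV[2]=[0, 0, 0]
Event 1: SEND 1->2: VV[1][1]++ -> VV[1]=[0, 1, 0], msg_vec=[0, 1, 0]; VV[2]=max(VV[2],msg_vec) then VV[2][2]++ -> VV[2]=[0, 1, 1]
Event 2: SEND 2->1: VV[2][2]++ -> VV[2]=[0, 1, 2], msg_vec=[0, 1, 2]; VV[1]=max(VV[1],msg_vec) then VV[1][1]++ -> VV[1]=[0, 2, 2]
Event 3: LOCAL 2: VV[2][2]++ -> VV[2]=[0, 1, 3]
Event 4: LOCAL 0: VV[0][0]++ -> VV[0]=[1, 0, 0]
Event 5: SEND 2->0: VV[2][2]++ -> VV[2]=[0, 1, 4], msg_vec=[0, 1, 4]; VV[0]=max(VV[0],msg_vec) then VV[0][0]++ -> VV[0]=[2, 1, 4]
Event 6: SEND 0->2: VV[0][0]++ -> VV[0]=[3, 1, 4], msg_vec=[3, 1, 4]; VV[2]=max(VV[2],msg_vec) then VV[2][2]++ -> VV[2]=[3, 1, 5]
Event 7: SEND 0->2: VV[0][0]++ -> VV[0]=[4, 1, 4], msg_vec=[4, 1, 4]; VV[2]=max(VV[2],msg_vec) then VV[2][2]++ -> VV[2]=[4, 1, 6]
Event 8: LOCAL 0: VV[0][0]++ -> VV[0]=[5, 1, 4]
Event 9: SEND 1->0: VV[1][1]++ -> VV[1]=[0, 3, 2], msg_vec=[0, 3, 2]; VV[0]=max(VV[0],msg_vec) then VV[0][0]++ -> VV[0]=[6, 3, 4]
Final vectors: VV[0]=[6, 3, 4]; VV[1]=[0, 3, 2]; VV[2]=[4, 1, 6]

Answer: 6 3 4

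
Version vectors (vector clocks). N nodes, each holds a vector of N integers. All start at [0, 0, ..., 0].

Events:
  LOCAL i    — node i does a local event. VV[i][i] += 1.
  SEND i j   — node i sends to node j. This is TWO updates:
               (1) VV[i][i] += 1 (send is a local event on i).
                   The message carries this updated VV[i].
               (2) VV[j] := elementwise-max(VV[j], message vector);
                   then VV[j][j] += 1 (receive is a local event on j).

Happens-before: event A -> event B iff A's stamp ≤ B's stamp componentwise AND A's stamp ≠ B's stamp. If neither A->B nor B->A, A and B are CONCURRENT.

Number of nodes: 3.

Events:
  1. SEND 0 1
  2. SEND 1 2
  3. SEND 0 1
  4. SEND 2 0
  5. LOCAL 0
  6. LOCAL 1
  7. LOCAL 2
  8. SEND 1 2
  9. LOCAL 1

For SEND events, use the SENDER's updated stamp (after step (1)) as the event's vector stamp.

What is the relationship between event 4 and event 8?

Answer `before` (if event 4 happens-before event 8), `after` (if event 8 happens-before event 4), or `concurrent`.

Answer: concurrent

Derivation:
Initial: VV[0]=[0, 0, 0]
Initial: VV[1]=[0, 0, 0]
Initial: VV[2]=[0, 0, 0]
Event 1: SEND 0->1: VV[0][0]++ -> VV[0]=[1, 0, 0], msg_vec=[1, 0, 0]; VV[1]=max(VV[1],msg_vec) then VV[1][1]++ -> VV[1]=[1, 1, 0]
Event 2: SEND 1->2: VV[1][1]++ -> VV[1]=[1, 2, 0], msg_vec=[1, 2, 0]; VV[2]=max(VV[2],msg_vec) then VV[2][2]++ -> VV[2]=[1, 2, 1]
Event 3: SEND 0->1: VV[0][0]++ -> VV[0]=[2, 0, 0], msg_vec=[2, 0, 0]; VV[1]=max(VV[1],msg_vec) then VV[1][1]++ -> VV[1]=[2, 3, 0]
Event 4: SEND 2->0: VV[2][2]++ -> VV[2]=[1, 2, 2], msg_vec=[1, 2, 2]; VV[0]=max(VV[0],msg_vec) then VV[0][0]++ -> VV[0]=[3, 2, 2]
Event 5: LOCAL 0: VV[0][0]++ -> VV[0]=[4, 2, 2]
Event 6: LOCAL 1: VV[1][1]++ -> VV[1]=[2, 4, 0]
Event 7: LOCAL 2: VV[2][2]++ -> VV[2]=[1, 2, 3]
Event 8: SEND 1->2: VV[1][1]++ -> VV[1]=[2, 5, 0], msg_vec=[2, 5, 0]; VV[2]=max(VV[2],msg_vec) then VV[2][2]++ -> VV[2]=[2, 5, 4]
Event 9: LOCAL 1: VV[1][1]++ -> VV[1]=[2, 6, 0]
Event 4 stamp: [1, 2, 2]
Event 8 stamp: [2, 5, 0]
[1, 2, 2] <= [2, 5, 0]? False
[2, 5, 0] <= [1, 2, 2]? False
Relation: concurrent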